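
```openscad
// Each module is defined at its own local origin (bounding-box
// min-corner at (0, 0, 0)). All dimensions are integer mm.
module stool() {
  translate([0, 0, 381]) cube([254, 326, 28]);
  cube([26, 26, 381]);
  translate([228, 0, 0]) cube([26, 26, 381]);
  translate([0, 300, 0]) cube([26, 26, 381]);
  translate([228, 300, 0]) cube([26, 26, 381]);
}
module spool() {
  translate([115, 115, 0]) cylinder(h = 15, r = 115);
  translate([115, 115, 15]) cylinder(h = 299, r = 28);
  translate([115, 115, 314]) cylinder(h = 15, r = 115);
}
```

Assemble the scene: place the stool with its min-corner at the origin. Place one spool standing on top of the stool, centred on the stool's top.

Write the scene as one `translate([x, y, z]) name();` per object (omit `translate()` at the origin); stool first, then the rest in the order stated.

stool();
translate([12, 48, 409]) spool();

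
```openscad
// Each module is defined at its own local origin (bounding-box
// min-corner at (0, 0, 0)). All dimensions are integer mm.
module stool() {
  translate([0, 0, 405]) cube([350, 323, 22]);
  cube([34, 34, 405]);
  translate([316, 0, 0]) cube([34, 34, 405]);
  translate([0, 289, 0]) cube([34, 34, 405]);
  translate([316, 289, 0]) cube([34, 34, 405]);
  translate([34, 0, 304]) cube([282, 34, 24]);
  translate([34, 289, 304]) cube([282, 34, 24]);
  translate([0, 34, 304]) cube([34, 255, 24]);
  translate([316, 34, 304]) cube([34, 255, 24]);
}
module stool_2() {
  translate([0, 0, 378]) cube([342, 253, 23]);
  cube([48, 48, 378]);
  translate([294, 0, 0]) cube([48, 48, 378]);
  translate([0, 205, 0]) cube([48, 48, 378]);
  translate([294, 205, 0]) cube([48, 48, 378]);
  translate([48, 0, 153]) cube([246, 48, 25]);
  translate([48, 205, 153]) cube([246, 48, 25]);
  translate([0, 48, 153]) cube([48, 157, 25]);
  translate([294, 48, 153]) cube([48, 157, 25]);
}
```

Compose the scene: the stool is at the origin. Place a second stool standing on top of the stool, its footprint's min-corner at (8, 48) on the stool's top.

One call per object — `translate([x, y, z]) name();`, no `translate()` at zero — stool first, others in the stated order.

stool();
translate([8, 48, 427]) stool_2();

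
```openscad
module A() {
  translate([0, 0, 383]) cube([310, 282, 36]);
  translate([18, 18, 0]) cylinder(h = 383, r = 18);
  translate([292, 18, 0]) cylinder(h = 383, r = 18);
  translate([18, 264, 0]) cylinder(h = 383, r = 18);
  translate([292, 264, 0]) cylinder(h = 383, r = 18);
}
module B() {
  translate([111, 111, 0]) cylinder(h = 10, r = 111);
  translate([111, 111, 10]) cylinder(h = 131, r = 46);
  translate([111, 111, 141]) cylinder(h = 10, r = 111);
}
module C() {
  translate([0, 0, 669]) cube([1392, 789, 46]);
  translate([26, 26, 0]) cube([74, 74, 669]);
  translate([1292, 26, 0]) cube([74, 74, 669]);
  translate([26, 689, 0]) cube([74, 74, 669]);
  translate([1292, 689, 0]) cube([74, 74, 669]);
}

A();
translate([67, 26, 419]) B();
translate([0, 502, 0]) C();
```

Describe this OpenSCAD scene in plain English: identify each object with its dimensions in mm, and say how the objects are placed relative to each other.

A is a simple wooden stool: a rectangular seat 310 mm (x) by 282 mm (y), 36 mm thick, top face at z = 419 mm, on four round legs, each 36 mm in diameter. The legs rest on z = 0, each leg's axis is inset half a diameter from the nearest pair of seat edges (so the leg's bounding box is flush with the corner).

B is a spool: two coaxial disc flanges of radius 111 mm and thickness 10 mm, joined by a core cylinder of radius 46 mm and height 131 mm. The lower flange rests on z = 0 and the three cylinders share a vertical axis.

C is a table: top 1392 mm (x) × 789 mm (y), 46 mm thick, upper face at z = 715 mm, on four 74×74 mm square legs, each inset 26 mm from the nearest pair of top edges, running from z = 0 to the bottom of the top.

The spool is on top of the stool. The table is on the floor beside the stool on its +y side.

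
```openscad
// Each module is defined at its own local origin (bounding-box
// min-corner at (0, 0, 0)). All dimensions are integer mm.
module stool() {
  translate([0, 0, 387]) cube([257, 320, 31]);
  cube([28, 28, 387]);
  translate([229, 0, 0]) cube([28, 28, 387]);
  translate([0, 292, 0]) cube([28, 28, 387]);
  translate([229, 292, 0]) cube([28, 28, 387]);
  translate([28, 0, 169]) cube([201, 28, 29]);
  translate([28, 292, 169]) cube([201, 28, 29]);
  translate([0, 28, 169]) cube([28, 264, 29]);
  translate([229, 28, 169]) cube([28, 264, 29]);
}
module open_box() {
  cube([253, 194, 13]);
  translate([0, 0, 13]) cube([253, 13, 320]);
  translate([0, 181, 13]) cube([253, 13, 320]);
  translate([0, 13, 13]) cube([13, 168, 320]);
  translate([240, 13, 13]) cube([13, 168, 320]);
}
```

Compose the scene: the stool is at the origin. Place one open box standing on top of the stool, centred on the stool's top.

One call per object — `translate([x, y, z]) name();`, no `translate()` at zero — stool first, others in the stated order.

stool();
translate([2, 63, 418]) open_box();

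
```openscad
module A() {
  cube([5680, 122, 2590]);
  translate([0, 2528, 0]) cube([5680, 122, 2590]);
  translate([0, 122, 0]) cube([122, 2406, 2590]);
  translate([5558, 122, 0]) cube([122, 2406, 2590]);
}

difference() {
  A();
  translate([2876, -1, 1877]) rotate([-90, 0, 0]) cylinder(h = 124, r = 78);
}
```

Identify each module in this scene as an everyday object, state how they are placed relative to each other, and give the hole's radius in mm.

A is a house frame. The house frame has a circular hole through its front wall. The hole's radius is 78 mm.

The subtracted cylinder has r = 78 mm.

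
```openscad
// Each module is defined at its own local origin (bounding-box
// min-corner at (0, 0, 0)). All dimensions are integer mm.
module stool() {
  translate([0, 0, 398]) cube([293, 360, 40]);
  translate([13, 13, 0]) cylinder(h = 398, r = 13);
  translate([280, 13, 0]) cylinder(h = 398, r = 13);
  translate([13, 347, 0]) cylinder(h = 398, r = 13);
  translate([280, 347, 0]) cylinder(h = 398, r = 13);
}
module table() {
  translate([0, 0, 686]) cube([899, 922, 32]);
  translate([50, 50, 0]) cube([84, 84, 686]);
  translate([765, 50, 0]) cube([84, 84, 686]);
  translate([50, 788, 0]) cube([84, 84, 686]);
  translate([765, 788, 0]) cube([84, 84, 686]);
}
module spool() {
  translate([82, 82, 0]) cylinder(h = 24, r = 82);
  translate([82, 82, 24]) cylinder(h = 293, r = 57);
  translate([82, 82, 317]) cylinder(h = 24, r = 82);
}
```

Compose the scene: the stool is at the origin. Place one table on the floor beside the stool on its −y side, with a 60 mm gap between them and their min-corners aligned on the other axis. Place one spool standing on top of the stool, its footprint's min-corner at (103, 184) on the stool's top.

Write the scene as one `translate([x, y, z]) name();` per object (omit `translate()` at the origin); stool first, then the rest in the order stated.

stool();
translate([0, -982, 0]) table();
translate([103, 184, 438]) spool();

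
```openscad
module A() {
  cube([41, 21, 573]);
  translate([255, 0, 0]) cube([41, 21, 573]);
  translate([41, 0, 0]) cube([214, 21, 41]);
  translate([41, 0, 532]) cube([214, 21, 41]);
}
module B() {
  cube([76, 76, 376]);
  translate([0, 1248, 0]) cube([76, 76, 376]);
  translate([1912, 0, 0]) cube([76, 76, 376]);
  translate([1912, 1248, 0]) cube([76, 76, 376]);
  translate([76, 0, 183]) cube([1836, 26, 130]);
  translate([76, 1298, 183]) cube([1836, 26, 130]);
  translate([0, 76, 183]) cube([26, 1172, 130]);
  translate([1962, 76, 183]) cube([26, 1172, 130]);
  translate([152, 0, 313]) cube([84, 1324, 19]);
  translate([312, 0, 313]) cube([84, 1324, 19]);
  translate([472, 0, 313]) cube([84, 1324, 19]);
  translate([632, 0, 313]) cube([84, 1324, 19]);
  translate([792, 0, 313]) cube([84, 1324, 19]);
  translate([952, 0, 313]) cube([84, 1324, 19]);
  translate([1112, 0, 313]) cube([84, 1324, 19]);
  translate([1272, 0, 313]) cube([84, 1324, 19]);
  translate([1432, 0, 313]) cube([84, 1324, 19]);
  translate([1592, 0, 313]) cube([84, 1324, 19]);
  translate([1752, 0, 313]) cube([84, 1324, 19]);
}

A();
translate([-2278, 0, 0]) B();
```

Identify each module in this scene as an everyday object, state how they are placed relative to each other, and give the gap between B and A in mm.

The bed frame's nearest face is 290 mm from the picture frame's −x face.

A is a picture frame. B is a bed frame. The bed frame is on the floor beside the picture frame on its −x side. The gap between the bed frame and the picture frame is 290 mm.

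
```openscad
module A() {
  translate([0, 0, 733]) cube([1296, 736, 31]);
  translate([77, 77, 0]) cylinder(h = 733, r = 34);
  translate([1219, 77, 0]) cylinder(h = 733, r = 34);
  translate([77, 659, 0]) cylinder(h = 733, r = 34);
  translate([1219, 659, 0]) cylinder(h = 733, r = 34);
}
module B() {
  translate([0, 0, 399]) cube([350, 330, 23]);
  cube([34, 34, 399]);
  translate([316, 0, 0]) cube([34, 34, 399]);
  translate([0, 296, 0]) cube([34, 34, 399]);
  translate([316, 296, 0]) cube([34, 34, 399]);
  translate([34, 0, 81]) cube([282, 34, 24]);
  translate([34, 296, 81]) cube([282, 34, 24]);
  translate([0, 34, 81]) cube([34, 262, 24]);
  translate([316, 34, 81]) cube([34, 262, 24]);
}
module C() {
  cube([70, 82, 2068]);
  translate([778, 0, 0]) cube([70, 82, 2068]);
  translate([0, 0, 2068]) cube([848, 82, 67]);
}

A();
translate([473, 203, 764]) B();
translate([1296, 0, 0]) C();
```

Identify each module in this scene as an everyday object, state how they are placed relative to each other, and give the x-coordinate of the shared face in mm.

The table's +x face and the door frame's −x face are both at x = 1296 mm.

A is a table. B is a stool. C is a door frame. The stool is on top of the table, centred. The door frame is against the table's +x side, with their −y faces flush. The x-coordinate of the shared face is 1296 mm.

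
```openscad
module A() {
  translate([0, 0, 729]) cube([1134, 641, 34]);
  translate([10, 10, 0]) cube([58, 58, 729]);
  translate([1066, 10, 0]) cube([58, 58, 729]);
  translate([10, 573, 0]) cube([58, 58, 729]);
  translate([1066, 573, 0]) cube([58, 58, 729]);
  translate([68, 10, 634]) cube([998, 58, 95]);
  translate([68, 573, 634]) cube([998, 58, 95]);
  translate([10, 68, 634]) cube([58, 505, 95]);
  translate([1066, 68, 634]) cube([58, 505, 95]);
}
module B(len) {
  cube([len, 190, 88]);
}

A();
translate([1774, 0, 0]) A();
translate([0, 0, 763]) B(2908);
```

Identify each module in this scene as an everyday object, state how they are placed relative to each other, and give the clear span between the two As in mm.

A is a table. B is a beam. A beam spans the tops of two tables. The clear span between the two tables is 640 mm.

Second table starts at x = 1774; first ends at x = 1134; clear span = 1774 − 1134 = 640 mm.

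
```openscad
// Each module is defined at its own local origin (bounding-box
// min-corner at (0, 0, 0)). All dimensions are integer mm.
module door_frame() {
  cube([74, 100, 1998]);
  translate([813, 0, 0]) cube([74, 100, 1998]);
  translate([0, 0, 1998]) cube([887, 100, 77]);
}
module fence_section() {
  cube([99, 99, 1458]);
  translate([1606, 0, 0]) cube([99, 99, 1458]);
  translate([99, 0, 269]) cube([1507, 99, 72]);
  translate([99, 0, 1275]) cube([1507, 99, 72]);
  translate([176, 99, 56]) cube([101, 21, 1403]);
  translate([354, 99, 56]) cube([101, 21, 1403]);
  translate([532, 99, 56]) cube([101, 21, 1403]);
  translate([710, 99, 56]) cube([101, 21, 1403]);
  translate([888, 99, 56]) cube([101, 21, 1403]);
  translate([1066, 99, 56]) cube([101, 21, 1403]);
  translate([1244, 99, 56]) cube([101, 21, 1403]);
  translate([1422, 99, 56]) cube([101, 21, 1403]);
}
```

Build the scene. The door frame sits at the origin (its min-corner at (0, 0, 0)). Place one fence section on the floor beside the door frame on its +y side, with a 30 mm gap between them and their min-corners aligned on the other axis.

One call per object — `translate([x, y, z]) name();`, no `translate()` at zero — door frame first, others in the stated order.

door_frame();
translate([0, 130, 0]) fence_section();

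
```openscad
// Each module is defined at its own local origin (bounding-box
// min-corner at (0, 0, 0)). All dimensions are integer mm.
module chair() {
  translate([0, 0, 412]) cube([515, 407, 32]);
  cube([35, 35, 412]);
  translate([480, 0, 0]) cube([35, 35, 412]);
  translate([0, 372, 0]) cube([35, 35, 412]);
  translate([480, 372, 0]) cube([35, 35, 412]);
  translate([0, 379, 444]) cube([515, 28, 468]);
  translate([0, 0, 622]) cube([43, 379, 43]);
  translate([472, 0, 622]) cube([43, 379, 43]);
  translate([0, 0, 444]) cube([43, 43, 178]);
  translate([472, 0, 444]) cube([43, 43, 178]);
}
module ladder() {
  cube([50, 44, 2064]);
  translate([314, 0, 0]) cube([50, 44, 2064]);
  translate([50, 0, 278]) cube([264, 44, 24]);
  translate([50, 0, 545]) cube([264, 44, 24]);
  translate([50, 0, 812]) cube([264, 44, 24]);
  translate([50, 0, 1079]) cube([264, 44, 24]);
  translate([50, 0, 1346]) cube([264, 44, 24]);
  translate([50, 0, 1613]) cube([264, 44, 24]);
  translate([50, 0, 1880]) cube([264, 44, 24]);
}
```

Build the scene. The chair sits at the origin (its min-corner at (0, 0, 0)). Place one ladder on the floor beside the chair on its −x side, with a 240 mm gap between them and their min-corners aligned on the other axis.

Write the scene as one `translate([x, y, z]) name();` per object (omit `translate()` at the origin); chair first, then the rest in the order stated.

chair();
translate([-604, 0, 0]) ladder();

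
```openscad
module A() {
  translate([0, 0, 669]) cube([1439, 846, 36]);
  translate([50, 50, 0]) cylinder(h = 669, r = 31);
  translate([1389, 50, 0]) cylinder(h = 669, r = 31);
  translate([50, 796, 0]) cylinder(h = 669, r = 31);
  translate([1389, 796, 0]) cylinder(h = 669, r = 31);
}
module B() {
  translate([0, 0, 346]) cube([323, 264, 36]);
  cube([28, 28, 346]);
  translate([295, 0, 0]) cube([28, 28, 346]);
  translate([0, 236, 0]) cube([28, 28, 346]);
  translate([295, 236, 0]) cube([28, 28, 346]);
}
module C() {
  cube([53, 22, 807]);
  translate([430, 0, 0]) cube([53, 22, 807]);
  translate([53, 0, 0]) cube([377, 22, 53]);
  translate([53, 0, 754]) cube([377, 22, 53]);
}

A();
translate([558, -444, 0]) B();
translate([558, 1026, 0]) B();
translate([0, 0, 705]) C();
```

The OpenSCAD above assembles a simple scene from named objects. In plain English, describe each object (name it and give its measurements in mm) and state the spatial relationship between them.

A is a table: top 1439 mm (x) × 846 mm (y), 36 mm thick, upper face at z = 705 mm, on four round legs of 62 mm diameter, each leg's bounding box inset 19 mm from the nearest pair of top edges, running from z = 0 to the bottom of the top.

B is a four-legged stool. The seat is 323×264 mm, 36 mm thick, top at z = 382 mm. It stands on four square legs, each 28×28 mm in cross-section, from z = 0 to the seat underside, each flush with a corner of the seat.

C is a rectangular picture frame lying in the x–z plane (depth along y). The opening is 377 mm wide (x) by 701 mm tall (z), surrounded by a border 53 mm wide on all four sides. The frame is 22 mm deep and is made of two full-height vertical stiles with two horizontal rails fitted between them.

Two stools sit around the table at the −y, +y sides. The picture frame is on top of the table.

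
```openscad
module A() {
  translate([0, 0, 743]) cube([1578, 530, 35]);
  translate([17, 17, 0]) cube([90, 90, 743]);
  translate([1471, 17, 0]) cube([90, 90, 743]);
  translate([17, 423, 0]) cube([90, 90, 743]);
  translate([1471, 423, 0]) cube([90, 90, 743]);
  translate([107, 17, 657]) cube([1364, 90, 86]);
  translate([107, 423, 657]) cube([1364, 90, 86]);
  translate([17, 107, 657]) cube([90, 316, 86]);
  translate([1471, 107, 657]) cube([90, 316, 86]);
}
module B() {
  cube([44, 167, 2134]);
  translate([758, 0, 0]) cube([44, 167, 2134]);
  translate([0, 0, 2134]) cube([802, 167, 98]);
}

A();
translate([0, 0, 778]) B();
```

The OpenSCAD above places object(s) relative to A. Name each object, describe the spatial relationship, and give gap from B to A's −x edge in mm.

The door frame's min-x is at 0; the table's min-x is 0; gap = 0 mm.

A is a table. B is a door frame. The door frame is on top of the table. The gap from the door frame to the table's −x edge is 0 mm.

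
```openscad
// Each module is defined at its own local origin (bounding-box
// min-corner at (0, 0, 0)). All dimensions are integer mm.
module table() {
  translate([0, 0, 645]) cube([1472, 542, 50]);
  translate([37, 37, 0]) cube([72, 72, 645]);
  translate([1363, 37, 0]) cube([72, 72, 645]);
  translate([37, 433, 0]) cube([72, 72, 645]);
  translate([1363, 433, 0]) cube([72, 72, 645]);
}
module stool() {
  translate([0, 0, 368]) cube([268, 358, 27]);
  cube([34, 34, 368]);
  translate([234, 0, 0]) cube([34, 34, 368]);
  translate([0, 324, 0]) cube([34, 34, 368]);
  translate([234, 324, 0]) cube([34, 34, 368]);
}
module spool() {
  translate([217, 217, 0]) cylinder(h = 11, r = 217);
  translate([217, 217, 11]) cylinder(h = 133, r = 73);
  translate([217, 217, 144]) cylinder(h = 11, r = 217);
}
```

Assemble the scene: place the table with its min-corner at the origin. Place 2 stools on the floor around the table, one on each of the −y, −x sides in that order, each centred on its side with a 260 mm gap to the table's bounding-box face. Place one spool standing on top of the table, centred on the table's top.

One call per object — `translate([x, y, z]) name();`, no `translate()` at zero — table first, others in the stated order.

table();
translate([602, -618, 0]) stool();
translate([-528, 92, 0]) stool();
translate([519, 54, 695]) spool();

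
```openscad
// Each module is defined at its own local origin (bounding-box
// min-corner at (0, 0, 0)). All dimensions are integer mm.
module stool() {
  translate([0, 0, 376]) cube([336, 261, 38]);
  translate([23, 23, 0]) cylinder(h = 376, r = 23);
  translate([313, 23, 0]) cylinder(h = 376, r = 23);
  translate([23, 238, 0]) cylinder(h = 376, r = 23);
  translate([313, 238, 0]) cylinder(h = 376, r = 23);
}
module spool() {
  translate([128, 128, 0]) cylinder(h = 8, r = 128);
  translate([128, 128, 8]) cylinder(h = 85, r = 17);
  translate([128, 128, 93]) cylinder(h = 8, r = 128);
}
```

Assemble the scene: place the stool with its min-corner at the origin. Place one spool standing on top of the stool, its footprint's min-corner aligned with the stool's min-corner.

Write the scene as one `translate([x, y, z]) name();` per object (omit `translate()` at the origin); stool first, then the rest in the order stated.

stool();
translate([0, 0, 414]) spool();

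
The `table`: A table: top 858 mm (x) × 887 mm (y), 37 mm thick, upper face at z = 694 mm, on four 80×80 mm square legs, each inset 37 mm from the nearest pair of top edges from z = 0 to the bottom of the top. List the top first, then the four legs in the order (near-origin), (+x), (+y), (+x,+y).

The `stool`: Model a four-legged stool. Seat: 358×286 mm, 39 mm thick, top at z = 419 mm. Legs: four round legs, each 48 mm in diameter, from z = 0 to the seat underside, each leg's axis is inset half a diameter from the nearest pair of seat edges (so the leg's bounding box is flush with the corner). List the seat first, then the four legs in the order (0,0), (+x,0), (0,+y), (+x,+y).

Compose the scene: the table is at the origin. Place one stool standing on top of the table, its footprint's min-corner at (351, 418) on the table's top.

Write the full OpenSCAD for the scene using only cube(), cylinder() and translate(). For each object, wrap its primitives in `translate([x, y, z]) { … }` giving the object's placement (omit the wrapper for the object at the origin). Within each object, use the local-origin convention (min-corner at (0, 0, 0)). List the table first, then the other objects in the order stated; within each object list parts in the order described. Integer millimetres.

translate([0, 0, 657]) cube([858, 887, 37]);
translate([37, 37, 0]) cube([80, 80, 657]);
translate([741, 37, 0]) cube([80, 80, 657]);
translate([37, 770, 0]) cube([80, 80, 657]);
translate([741, 770, 0]) cube([80, 80, 657]);
translate([351, 418, 694]) {
  translate([0, 0, 380]) cube([358, 286, 39]);
  translate([24, 24, 0]) cylinder(h = 380, r = 24);
  translate([334, 24, 0]) cylinder(h = 380, r = 24);
  translate([24, 262, 0]) cylinder(h = 380, r = 24);
  translate([334, 262, 0]) cylinder(h = 380, r = 24);
}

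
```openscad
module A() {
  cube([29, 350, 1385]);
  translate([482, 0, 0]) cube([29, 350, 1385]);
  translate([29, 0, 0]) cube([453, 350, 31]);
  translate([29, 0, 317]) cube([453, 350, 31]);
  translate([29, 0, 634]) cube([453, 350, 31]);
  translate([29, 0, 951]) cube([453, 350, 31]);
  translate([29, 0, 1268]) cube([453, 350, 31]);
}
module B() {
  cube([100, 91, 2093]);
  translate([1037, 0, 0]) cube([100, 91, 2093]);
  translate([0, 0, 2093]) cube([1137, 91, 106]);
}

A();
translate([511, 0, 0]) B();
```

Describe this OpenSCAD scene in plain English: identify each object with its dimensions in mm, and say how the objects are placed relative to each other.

A is a bookshelf 511 mm wide overall, 350 mm deep and 1385 mm tall. The two sides are 29 mm thick vertical panels. 5 horizontal shelves of 31 mm thickness span between the inner faces of the sides; the lowest shelf sits on the floor and shelves are stacked with a clear vertical gap of 286 mm between each pair.

B is a door frame. The clear opening is 937 mm wide and 2093 mm high. Two 100 mm wide jambs, 91 mm deep, stand either side of the opening from the floor to the top of the opening. A 106 mm thick head sits across the top of both jambs, spanning the full outside width of the frame.

The door frame is against the bookshelf's +x side, with their −y faces flush.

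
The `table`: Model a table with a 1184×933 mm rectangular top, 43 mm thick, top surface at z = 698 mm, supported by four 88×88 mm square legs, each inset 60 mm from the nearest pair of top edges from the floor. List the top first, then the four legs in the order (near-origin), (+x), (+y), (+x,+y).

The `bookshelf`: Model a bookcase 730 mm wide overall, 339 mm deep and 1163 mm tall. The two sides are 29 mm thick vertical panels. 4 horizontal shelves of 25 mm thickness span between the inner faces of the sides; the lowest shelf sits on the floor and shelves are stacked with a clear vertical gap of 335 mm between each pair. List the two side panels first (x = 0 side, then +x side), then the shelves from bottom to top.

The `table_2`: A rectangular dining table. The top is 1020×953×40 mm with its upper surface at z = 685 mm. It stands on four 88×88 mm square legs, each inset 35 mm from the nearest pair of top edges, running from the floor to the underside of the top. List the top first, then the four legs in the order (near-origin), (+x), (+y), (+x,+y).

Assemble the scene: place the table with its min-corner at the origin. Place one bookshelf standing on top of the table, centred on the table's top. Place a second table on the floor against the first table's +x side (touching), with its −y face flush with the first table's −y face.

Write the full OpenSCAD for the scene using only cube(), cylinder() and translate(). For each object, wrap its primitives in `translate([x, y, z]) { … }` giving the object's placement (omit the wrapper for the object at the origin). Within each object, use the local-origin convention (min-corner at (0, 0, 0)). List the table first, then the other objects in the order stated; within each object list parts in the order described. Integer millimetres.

translate([0, 0, 655]) cube([1184, 933, 43]);
translate([60, 60, 0]) cube([88, 88, 655]);
translate([1036, 60, 0]) cube([88, 88, 655]);
translate([60, 785, 0]) cube([88, 88, 655]);
translate([1036, 785, 0]) cube([88, 88, 655]);
translate([227, 297, 698]) {
  cube([29, 339, 1163]);
  translate([701, 0, 0]) cube([29, 339, 1163]);
  translate([29, 0, 0]) cube([672, 339, 25]);
  translate([29, 0, 360]) cube([672, 339, 25]);
  translate([29, 0, 720]) cube([672, 339, 25]);
  translate([29, 0, 1080]) cube([672, 339, 25]);
}
translate([1184, 0, 0]) {
  translate([0, 0, 645]) cube([1020, 953, 40]);
  translate([35, 35, 0]) cube([88, 88, 645]);
  translate([897, 35, 0]) cube([88, 88, 645]);
  translate([35, 830, 0]) cube([88, 88, 645]);
  translate([897, 830, 0]) cube([88, 88, 645]);
}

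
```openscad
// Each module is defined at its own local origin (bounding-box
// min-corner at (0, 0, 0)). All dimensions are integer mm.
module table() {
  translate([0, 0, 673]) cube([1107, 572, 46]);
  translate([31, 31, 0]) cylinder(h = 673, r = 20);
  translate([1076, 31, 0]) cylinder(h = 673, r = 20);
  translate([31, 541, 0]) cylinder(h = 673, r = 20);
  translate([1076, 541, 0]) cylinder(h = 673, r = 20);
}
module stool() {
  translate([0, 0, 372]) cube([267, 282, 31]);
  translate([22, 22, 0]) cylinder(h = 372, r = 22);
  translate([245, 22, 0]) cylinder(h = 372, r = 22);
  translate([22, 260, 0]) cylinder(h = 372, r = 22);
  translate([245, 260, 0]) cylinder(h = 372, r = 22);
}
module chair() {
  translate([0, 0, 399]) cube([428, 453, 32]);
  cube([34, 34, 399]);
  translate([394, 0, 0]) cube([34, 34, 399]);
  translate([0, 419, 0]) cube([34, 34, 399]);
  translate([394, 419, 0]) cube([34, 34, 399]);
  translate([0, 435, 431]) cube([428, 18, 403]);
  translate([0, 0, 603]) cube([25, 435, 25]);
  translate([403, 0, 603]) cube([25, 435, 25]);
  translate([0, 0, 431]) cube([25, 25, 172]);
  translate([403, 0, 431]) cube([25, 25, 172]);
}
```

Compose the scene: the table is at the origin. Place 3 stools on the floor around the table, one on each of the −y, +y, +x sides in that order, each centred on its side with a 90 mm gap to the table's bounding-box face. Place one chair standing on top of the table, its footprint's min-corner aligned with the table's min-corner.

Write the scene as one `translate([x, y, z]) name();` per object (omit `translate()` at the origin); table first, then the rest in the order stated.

table();
translate([420, -372, 0]) stool();
translate([420, 662, 0]) stool();
translate([1197, 145, 0]) stool();
translate([0, 0, 719]) chair();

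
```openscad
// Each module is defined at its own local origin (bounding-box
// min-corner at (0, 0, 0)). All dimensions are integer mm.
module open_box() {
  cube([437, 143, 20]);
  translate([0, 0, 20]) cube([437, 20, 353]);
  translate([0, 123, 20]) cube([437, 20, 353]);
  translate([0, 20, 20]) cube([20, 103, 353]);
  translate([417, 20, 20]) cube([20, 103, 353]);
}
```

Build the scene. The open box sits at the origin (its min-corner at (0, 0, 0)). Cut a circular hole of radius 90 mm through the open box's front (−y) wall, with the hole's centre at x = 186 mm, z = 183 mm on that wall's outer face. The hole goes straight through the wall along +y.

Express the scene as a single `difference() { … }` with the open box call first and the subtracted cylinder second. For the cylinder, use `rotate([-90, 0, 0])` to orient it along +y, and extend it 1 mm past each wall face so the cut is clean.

difference() {
  open_box();
  translate([186, -1, 183]) rotate([-90, 0, 0]) cylinder(h = 22, r = 90);
}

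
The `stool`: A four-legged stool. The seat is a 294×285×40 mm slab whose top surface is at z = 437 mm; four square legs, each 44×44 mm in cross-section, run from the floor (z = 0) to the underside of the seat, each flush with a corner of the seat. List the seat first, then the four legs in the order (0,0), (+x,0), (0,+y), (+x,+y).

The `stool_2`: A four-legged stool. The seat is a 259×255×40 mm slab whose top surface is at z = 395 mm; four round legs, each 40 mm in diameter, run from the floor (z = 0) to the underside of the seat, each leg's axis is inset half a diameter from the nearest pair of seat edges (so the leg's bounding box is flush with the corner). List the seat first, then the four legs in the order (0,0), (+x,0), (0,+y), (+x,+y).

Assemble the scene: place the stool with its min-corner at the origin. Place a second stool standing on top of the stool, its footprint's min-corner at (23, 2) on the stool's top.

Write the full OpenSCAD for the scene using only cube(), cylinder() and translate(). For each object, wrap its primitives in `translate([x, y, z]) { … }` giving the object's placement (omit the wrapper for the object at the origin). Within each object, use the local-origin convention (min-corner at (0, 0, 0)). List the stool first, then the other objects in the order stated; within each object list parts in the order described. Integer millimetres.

translate([0, 0, 397]) cube([294, 285, 40]);
cube([44, 44, 397]);
translate([250, 0, 0]) cube([44, 44, 397]);
translate([0, 241, 0]) cube([44, 44, 397]);
translate([250, 241, 0]) cube([44, 44, 397]);
translate([23, 2, 437]) {
  translate([0, 0, 355]) cube([259, 255, 40]);
  translate([20, 20, 0]) cylinder(h = 355, r = 20);
  translate([239, 20, 0]) cylinder(h = 355, r = 20);
  translate([20, 235, 0]) cylinder(h = 355, r = 20);
  translate([239, 235, 0]) cylinder(h = 355, r = 20);
}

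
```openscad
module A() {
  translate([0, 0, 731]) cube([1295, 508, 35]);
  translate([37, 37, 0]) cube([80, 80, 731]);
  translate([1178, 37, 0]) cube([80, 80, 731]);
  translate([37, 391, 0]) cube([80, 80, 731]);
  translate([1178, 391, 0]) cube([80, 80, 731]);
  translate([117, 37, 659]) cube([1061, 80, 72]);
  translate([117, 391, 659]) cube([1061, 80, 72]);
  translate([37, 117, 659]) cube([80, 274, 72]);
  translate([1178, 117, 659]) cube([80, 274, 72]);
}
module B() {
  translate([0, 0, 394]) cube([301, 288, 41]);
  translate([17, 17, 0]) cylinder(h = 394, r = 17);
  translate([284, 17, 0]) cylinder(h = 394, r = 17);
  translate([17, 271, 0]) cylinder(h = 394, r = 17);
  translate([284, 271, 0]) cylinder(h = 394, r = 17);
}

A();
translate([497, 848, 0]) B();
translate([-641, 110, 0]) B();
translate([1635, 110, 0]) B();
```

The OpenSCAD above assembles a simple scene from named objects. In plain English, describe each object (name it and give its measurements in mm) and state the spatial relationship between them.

A is a table: top 1295 mm (x) × 508 mm (y), 35 mm thick, upper face at z = 766 mm, on four 80×80 mm square legs, each inset 37 mm from the nearest pair of top edges, running from z = 0 to the bottom of the top. Four apron rails, 80 mm thick and 72 mm tall, run between adjacent legs with their top edges flush with the underside of the top and their outer faces flush with the legs' outer faces.

B is a four-legged stool. The seat is 301×288 mm, 41 mm thick, top at z = 435 mm. It stands on four round legs, each 34 mm in diameter, from z = 0 to the seat underside, each leg's axis is inset half a diameter from the nearest pair of seat edges (so the leg's bounding box is flush with the corner).

Three stools sit around the table at the +y, −x, +x sides.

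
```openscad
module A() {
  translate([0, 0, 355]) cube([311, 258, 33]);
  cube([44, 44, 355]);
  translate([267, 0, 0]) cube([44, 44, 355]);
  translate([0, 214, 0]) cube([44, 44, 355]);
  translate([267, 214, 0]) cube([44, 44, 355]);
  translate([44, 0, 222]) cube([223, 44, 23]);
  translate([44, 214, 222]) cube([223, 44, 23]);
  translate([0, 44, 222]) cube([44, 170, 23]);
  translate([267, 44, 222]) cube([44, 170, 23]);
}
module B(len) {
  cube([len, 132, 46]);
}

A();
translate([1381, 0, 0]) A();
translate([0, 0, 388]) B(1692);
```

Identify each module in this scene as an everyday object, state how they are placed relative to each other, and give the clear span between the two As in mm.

A is a stool. B is a beam. A beam spans the tops of two stools. The clear span between the two stools is 1070 mm.

Second stool starts at x = 1381; first ends at x = 311; clear span = 1381 − 311 = 1070 mm.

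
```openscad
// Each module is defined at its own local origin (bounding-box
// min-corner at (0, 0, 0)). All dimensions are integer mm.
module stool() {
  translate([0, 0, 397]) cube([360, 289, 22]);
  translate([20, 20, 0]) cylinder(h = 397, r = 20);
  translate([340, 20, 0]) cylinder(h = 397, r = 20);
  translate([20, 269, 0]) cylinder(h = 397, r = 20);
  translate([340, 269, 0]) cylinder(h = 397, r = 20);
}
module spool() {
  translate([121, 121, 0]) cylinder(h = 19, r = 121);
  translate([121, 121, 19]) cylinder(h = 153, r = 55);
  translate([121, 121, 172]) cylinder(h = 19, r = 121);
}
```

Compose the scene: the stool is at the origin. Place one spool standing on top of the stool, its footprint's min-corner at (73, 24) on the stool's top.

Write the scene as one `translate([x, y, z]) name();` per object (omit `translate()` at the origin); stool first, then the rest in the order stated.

stool();
translate([73, 24, 419]) spool();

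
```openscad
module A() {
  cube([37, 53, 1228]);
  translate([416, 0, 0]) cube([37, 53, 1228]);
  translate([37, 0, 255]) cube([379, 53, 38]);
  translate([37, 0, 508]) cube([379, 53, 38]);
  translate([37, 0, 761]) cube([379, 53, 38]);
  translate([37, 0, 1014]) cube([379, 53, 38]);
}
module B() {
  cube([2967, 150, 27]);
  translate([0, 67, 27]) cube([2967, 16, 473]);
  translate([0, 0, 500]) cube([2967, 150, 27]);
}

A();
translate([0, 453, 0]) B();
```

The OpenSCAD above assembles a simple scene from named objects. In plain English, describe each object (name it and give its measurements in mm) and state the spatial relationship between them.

A is a wooden ladder with two side rails of 37×53 mm section and 1228 mm height, set 453 mm apart overall. Between them run 4 rectangular rungs (53 mm deep, 38 mm thick), front faces flush with the rails' −y face. The bottom of the first rung is 255 mm above the floor and each subsequent rung is 253 mm higher than the one below.

B is an I-beam lying along x, 2967 mm long. Overall section height 527 mm. Two flanges 150 mm wide (y) and 27 mm thick, one on the floor and one at the top; a web 16 mm thick runs between them, centred on the flange width.

The I-beam is on the floor beside the ladder on its +y side.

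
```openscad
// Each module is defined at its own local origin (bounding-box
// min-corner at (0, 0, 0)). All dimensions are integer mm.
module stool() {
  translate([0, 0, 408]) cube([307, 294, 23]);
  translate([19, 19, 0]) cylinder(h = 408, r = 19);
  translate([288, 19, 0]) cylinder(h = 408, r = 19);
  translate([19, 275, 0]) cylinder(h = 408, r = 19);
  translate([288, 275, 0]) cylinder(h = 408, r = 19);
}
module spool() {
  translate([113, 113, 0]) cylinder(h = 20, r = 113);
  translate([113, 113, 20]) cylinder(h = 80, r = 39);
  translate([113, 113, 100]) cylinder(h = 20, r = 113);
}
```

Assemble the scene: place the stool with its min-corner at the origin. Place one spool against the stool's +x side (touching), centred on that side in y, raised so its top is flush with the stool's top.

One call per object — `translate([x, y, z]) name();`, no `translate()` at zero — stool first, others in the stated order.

stool();
translate([307, 34, 311]) spool();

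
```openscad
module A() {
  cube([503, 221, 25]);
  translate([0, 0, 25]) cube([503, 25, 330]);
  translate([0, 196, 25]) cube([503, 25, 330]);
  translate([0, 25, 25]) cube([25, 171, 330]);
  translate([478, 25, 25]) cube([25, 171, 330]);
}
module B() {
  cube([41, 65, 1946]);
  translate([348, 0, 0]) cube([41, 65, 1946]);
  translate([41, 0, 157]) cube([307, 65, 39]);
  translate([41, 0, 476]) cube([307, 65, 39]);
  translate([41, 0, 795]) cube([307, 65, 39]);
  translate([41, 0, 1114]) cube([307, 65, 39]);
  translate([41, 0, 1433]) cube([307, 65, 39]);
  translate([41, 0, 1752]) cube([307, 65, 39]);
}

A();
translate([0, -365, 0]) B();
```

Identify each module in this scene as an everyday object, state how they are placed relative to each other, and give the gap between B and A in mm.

The ladder's nearest face is 300 mm from the open box's −y face.

A is an open box. B is a ladder. The ladder is on the floor beside the open box on its −y side. The gap between the ladder and the open box is 300 mm.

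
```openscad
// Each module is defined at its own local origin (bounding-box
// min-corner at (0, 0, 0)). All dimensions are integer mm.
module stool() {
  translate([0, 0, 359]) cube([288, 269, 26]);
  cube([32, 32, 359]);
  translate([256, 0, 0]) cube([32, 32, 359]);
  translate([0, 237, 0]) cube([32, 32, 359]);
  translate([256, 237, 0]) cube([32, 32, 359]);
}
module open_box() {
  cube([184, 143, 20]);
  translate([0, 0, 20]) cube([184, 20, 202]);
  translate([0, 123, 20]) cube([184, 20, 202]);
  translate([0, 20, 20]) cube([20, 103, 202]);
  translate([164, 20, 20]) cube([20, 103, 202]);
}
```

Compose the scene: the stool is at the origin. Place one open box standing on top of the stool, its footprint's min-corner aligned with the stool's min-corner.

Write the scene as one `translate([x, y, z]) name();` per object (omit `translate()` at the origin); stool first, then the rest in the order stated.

stool();
translate([0, 0, 385]) open_box();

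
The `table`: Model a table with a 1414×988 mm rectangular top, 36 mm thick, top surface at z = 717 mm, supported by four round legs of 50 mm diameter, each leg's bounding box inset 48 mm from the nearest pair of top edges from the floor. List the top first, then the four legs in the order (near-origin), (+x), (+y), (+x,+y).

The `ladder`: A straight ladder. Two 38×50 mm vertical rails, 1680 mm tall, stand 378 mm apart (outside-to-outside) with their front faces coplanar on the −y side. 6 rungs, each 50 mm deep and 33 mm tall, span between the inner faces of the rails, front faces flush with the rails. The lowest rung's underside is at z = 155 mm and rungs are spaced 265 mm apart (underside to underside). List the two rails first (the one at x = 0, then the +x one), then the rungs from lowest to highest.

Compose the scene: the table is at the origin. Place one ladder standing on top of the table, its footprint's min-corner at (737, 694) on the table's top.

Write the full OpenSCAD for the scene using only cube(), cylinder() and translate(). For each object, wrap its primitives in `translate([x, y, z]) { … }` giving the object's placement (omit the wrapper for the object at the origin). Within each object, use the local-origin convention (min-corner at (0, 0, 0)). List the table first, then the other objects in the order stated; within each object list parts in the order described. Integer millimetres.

translate([0, 0, 681]) cube([1414, 988, 36]);
translate([73, 73, 0]) cylinder(h = 681, r = 25);
translate([1341, 73, 0]) cylinder(h = 681, r = 25);
translate([73, 915, 0]) cylinder(h = 681, r = 25);
translate([1341, 915, 0]) cylinder(h = 681, r = 25);
translate([737, 694, 717]) {
  cube([38, 50, 1680]);
  translate([340, 0, 0]) cube([38, 50, 1680]);
  translate([38, 0, 155]) cube([302, 50, 33]);
  translate([38, 0, 420]) cube([302, 50, 33]);
  translate([38, 0, 685]) cube([302, 50, 33]);
  translate([38, 0, 950]) cube([302, 50, 33]);
  translate([38, 0, 1215]) cube([302, 50, 33]);
  translate([38, 0, 1480]) cube([302, 50, 33]);
}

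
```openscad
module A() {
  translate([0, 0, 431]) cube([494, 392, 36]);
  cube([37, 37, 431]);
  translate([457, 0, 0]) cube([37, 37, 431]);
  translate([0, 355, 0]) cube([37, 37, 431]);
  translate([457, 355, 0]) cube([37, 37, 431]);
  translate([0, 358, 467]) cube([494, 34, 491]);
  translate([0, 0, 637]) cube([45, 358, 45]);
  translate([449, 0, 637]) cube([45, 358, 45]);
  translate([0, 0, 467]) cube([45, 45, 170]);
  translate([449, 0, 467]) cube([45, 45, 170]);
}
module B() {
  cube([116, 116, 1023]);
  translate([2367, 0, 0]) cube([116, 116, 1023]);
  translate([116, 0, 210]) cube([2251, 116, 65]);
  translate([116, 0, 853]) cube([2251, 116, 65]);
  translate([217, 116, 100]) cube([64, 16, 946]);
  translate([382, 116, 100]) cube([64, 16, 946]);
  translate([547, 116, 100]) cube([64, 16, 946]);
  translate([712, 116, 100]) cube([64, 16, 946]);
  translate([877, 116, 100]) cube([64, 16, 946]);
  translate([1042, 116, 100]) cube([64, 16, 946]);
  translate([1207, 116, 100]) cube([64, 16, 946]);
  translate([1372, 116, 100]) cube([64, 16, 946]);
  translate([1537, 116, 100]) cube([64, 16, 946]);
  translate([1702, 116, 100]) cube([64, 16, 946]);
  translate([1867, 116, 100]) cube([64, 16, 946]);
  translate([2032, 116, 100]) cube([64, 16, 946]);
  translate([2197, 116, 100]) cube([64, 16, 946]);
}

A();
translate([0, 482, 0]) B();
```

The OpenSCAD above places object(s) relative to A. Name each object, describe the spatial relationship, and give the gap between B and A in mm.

The fence section's nearest face is 90 mm from the chair's +y face.

A is a chair. B is a fence section. The fence section is on the floor beside the chair on its +y side. The gap between the fence section and the chair is 90 mm.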